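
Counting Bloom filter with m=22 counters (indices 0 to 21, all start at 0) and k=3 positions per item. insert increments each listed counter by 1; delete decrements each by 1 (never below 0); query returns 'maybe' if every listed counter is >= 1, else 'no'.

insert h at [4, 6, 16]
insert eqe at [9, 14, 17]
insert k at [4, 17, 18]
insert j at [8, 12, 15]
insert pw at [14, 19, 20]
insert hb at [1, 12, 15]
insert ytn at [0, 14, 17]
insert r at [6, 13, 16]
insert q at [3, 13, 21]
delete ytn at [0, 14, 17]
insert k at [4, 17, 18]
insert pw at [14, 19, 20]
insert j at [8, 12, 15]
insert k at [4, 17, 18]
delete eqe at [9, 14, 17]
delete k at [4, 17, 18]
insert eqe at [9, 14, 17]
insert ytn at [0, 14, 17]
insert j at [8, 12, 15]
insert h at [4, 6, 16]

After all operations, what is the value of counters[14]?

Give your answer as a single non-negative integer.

Answer: 4

Derivation:
Step 1: insert h at [4, 6, 16] -> counters=[0,0,0,0,1,0,1,0,0,0,0,0,0,0,0,0,1,0,0,0,0,0]
Step 2: insert eqe at [9, 14, 17] -> counters=[0,0,0,0,1,0,1,0,0,1,0,0,0,0,1,0,1,1,0,0,0,0]
Step 3: insert k at [4, 17, 18] -> counters=[0,0,0,0,2,0,1,0,0,1,0,0,0,0,1,0,1,2,1,0,0,0]
Step 4: insert j at [8, 12, 15] -> counters=[0,0,0,0,2,0,1,0,1,1,0,0,1,0,1,1,1,2,1,0,0,0]
Step 5: insert pw at [14, 19, 20] -> counters=[0,0,0,0,2,0,1,0,1,1,0,0,1,0,2,1,1,2,1,1,1,0]
Step 6: insert hb at [1, 12, 15] -> counters=[0,1,0,0,2,0,1,0,1,1,0,0,2,0,2,2,1,2,1,1,1,0]
Step 7: insert ytn at [0, 14, 17] -> counters=[1,1,0,0,2,0,1,0,1,1,0,0,2,0,3,2,1,3,1,1,1,0]
Step 8: insert r at [6, 13, 16] -> counters=[1,1,0,0,2,0,2,0,1,1,0,0,2,1,3,2,2,3,1,1,1,0]
Step 9: insert q at [3, 13, 21] -> counters=[1,1,0,1,2,0,2,0,1,1,0,0,2,2,3,2,2,3,1,1,1,1]
Step 10: delete ytn at [0, 14, 17] -> counters=[0,1,0,1,2,0,2,0,1,1,0,0,2,2,2,2,2,2,1,1,1,1]
Step 11: insert k at [4, 17, 18] -> counters=[0,1,0,1,3,0,2,0,1,1,0,0,2,2,2,2,2,3,2,1,1,1]
Step 12: insert pw at [14, 19, 20] -> counters=[0,1,0,1,3,0,2,0,1,1,0,0,2,2,3,2,2,3,2,2,2,1]
Step 13: insert j at [8, 12, 15] -> counters=[0,1,0,1,3,0,2,0,2,1,0,0,3,2,3,3,2,3,2,2,2,1]
Step 14: insert k at [4, 17, 18] -> counters=[0,1,0,1,4,0,2,0,2,1,0,0,3,2,3,3,2,4,3,2,2,1]
Step 15: delete eqe at [9, 14, 17] -> counters=[0,1,0,1,4,0,2,0,2,0,0,0,3,2,2,3,2,3,3,2,2,1]
Step 16: delete k at [4, 17, 18] -> counters=[0,1,0,1,3,0,2,0,2,0,0,0,3,2,2,3,2,2,2,2,2,1]
Step 17: insert eqe at [9, 14, 17] -> counters=[0,1,0,1,3,0,2,0,2,1,0,0,3,2,3,3,2,3,2,2,2,1]
Step 18: insert ytn at [0, 14, 17] -> counters=[1,1,0,1,3,0,2,0,2,1,0,0,3,2,4,3,2,4,2,2,2,1]
Step 19: insert j at [8, 12, 15] -> counters=[1,1,0,1,3,0,2,0,3,1,0,0,4,2,4,4,2,4,2,2,2,1]
Step 20: insert h at [4, 6, 16] -> counters=[1,1,0,1,4,0,3,0,3,1,0,0,4,2,4,4,3,4,2,2,2,1]
Final counters=[1,1,0,1,4,0,3,0,3,1,0,0,4,2,4,4,3,4,2,2,2,1] -> counters[14]=4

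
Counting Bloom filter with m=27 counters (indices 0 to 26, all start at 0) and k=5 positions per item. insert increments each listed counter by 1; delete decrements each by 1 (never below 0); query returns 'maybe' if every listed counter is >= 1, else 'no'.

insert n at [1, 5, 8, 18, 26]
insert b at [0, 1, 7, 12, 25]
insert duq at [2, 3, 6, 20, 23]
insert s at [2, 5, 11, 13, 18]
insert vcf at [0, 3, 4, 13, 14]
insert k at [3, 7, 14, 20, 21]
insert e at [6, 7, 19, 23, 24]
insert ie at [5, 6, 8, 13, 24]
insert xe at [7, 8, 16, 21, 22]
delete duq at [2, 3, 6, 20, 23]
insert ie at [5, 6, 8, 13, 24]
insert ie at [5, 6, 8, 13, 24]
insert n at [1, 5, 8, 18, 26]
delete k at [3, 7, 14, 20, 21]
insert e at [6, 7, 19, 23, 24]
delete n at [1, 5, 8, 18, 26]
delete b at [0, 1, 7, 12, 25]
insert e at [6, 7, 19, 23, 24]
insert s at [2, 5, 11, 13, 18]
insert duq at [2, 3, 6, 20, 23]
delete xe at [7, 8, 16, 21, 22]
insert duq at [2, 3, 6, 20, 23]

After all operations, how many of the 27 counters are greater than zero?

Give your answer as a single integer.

Step 1: insert n at [1, 5, 8, 18, 26] -> counters=[0,1,0,0,0,1,0,0,1,0,0,0,0,0,0,0,0,0,1,0,0,0,0,0,0,0,1]
Step 2: insert b at [0, 1, 7, 12, 25] -> counters=[1,2,0,0,0,1,0,1,1,0,0,0,1,0,0,0,0,0,1,0,0,0,0,0,0,1,1]
Step 3: insert duq at [2, 3, 6, 20, 23] -> counters=[1,2,1,1,0,1,1,1,1,0,0,0,1,0,0,0,0,0,1,0,1,0,0,1,0,1,1]
Step 4: insert s at [2, 5, 11, 13, 18] -> counters=[1,2,2,1,0,2,1,1,1,0,0,1,1,1,0,0,0,0,2,0,1,0,0,1,0,1,1]
Step 5: insert vcf at [0, 3, 4, 13, 14] -> counters=[2,2,2,2,1,2,1,1,1,0,0,1,1,2,1,0,0,0,2,0,1,0,0,1,0,1,1]
Step 6: insert k at [3, 7, 14, 20, 21] -> counters=[2,2,2,3,1,2,1,2,1,0,0,1,1,2,2,0,0,0,2,0,2,1,0,1,0,1,1]
Step 7: insert e at [6, 7, 19, 23, 24] -> counters=[2,2,2,3,1,2,2,3,1,0,0,1,1,2,2,0,0,0,2,1,2,1,0,2,1,1,1]
Step 8: insert ie at [5, 6, 8, 13, 24] -> counters=[2,2,2,3,1,3,3,3,2,0,0,1,1,3,2,0,0,0,2,1,2,1,0,2,2,1,1]
Step 9: insert xe at [7, 8, 16, 21, 22] -> counters=[2,2,2,3,1,3,3,4,3,0,0,1,1,3,2,0,1,0,2,1,2,2,1,2,2,1,1]
Step 10: delete duq at [2, 3, 6, 20, 23] -> counters=[2,2,1,2,1,3,2,4,3,0,0,1,1,3,2,0,1,0,2,1,1,2,1,1,2,1,1]
Step 11: insert ie at [5, 6, 8, 13, 24] -> counters=[2,2,1,2,1,4,3,4,4,0,0,1,1,4,2,0,1,0,2,1,1,2,1,1,3,1,1]
Step 12: insert ie at [5, 6, 8, 13, 24] -> counters=[2,2,1,2,1,5,4,4,5,0,0,1,1,5,2,0,1,0,2,1,1,2,1,1,4,1,1]
Step 13: insert n at [1, 5, 8, 18, 26] -> counters=[2,3,1,2,1,6,4,4,6,0,0,1,1,5,2,0,1,0,3,1,1,2,1,1,4,1,2]
Step 14: delete k at [3, 7, 14, 20, 21] -> counters=[2,3,1,1,1,6,4,3,6,0,0,1,1,5,1,0,1,0,3,1,0,1,1,1,4,1,2]
Step 15: insert e at [6, 7, 19, 23, 24] -> counters=[2,3,1,1,1,6,5,4,6,0,0,1,1,5,1,0,1,0,3,2,0,1,1,2,5,1,2]
Step 16: delete n at [1, 5, 8, 18, 26] -> counters=[2,2,1,1,1,5,5,4,5,0,0,1,1,5,1,0,1,0,2,2,0,1,1,2,5,1,1]
Step 17: delete b at [0, 1, 7, 12, 25] -> counters=[1,1,1,1,1,5,5,3,5,0,0,1,0,5,1,0,1,0,2,2,0,1,1,2,5,0,1]
Step 18: insert e at [6, 7, 19, 23, 24] -> counters=[1,1,1,1,1,5,6,4,5,0,0,1,0,5,1,0,1,0,2,3,0,1,1,3,6,0,1]
Step 19: insert s at [2, 5, 11, 13, 18] -> counters=[1,1,2,1,1,6,6,4,5,0,0,2,0,6,1,0,1,0,3,3,0,1,1,3,6,0,1]
Step 20: insert duq at [2, 3, 6, 20, 23] -> counters=[1,1,3,2,1,6,7,4,5,0,0,2,0,6,1,0,1,0,3,3,1,1,1,4,6,0,1]
Step 21: delete xe at [7, 8, 16, 21, 22] -> counters=[1,1,3,2,1,6,7,3,4,0,0,2,0,6,1,0,0,0,3,3,1,0,0,4,6,0,1]
Step 22: insert duq at [2, 3, 6, 20, 23] -> counters=[1,1,4,3,1,6,8,3,4,0,0,2,0,6,1,0,0,0,3,3,2,0,0,5,6,0,1]
Final counters=[1,1,4,3,1,6,8,3,4,0,0,2,0,6,1,0,0,0,3,3,2,0,0,5,6,0,1] -> 18 nonzero

Answer: 18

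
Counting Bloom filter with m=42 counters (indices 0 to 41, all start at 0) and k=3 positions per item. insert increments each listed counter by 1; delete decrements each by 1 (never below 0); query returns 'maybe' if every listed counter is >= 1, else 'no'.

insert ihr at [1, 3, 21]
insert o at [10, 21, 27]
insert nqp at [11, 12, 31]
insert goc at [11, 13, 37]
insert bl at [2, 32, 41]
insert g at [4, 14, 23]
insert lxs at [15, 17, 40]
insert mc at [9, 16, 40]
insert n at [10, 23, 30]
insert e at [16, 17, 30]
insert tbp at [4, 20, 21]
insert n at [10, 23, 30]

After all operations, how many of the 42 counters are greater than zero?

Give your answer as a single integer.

Answer: 23

Derivation:
Step 1: insert ihr at [1, 3, 21] -> counters=[0,1,0,1,0,0,0,0,0,0,0,0,0,0,0,0,0,0,0,0,0,1,0,0,0,0,0,0,0,0,0,0,0,0,0,0,0,0,0,0,0,0]
Step 2: insert o at [10, 21, 27] -> counters=[0,1,0,1,0,0,0,0,0,0,1,0,0,0,0,0,0,0,0,0,0,2,0,0,0,0,0,1,0,0,0,0,0,0,0,0,0,0,0,0,0,0]
Step 3: insert nqp at [11, 12, 31] -> counters=[0,1,0,1,0,0,0,0,0,0,1,1,1,0,0,0,0,0,0,0,0,2,0,0,0,0,0,1,0,0,0,1,0,0,0,0,0,0,0,0,0,0]
Step 4: insert goc at [11, 13, 37] -> counters=[0,1,0,1,0,0,0,0,0,0,1,2,1,1,0,0,0,0,0,0,0,2,0,0,0,0,0,1,0,0,0,1,0,0,0,0,0,1,0,0,0,0]
Step 5: insert bl at [2, 32, 41] -> counters=[0,1,1,1,0,0,0,0,0,0,1,2,1,1,0,0,0,0,0,0,0,2,0,0,0,0,0,1,0,0,0,1,1,0,0,0,0,1,0,0,0,1]
Step 6: insert g at [4, 14, 23] -> counters=[0,1,1,1,1,0,0,0,0,0,1,2,1,1,1,0,0,0,0,0,0,2,0,1,0,0,0,1,0,0,0,1,1,0,0,0,0,1,0,0,0,1]
Step 7: insert lxs at [15, 17, 40] -> counters=[0,1,1,1,1,0,0,0,0,0,1,2,1,1,1,1,0,1,0,0,0,2,0,1,0,0,0,1,0,0,0,1,1,0,0,0,0,1,0,0,1,1]
Step 8: insert mc at [9, 16, 40] -> counters=[0,1,1,1,1,0,0,0,0,1,1,2,1,1,1,1,1,1,0,0,0,2,0,1,0,0,0,1,0,0,0,1,1,0,0,0,0,1,0,0,2,1]
Step 9: insert n at [10, 23, 30] -> counters=[0,1,1,1,1,0,0,0,0,1,2,2,1,1,1,1,1,1,0,0,0,2,0,2,0,0,0,1,0,0,1,1,1,0,0,0,0,1,0,0,2,1]
Step 10: insert e at [16, 17, 30] -> counters=[0,1,1,1,1,0,0,0,0,1,2,2,1,1,1,1,2,2,0,0,0,2,0,2,0,0,0,1,0,0,2,1,1,0,0,0,0,1,0,0,2,1]
Step 11: insert tbp at [4, 20, 21] -> counters=[0,1,1,1,2,0,0,0,0,1,2,2,1,1,1,1,2,2,0,0,1,3,0,2,0,0,0,1,0,0,2,1,1,0,0,0,0,1,0,0,2,1]
Step 12: insert n at [10, 23, 30] -> counters=[0,1,1,1,2,0,0,0,0,1,3,2,1,1,1,1,2,2,0,0,1,3,0,3,0,0,0,1,0,0,3,1,1,0,0,0,0,1,0,0,2,1]
Final counters=[0,1,1,1,2,0,0,0,0,1,3,2,1,1,1,1,2,2,0,0,1,3,0,3,0,0,0,1,0,0,3,1,1,0,0,0,0,1,0,0,2,1] -> 23 nonzero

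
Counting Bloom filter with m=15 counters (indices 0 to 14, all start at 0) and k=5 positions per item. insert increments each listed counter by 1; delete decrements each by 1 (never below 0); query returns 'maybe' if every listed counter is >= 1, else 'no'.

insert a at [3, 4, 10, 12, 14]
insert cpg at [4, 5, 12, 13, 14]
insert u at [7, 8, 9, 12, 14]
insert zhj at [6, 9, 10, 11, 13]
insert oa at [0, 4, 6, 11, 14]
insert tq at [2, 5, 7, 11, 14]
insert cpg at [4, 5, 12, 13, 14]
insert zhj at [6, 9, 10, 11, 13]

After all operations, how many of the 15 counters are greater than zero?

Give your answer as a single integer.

Step 1: insert a at [3, 4, 10, 12, 14] -> counters=[0,0,0,1,1,0,0,0,0,0,1,0,1,0,1]
Step 2: insert cpg at [4, 5, 12, 13, 14] -> counters=[0,0,0,1,2,1,0,0,0,0,1,0,2,1,2]
Step 3: insert u at [7, 8, 9, 12, 14] -> counters=[0,0,0,1,2,1,0,1,1,1,1,0,3,1,3]
Step 4: insert zhj at [6, 9, 10, 11, 13] -> counters=[0,0,0,1,2,1,1,1,1,2,2,1,3,2,3]
Step 5: insert oa at [0, 4, 6, 11, 14] -> counters=[1,0,0,1,3,1,2,1,1,2,2,2,3,2,4]
Step 6: insert tq at [2, 5, 7, 11, 14] -> counters=[1,0,1,1,3,2,2,2,1,2,2,3,3,2,5]
Step 7: insert cpg at [4, 5, 12, 13, 14] -> counters=[1,0,1,1,4,3,2,2,1,2,2,3,4,3,6]
Step 8: insert zhj at [6, 9, 10, 11, 13] -> counters=[1,0,1,1,4,3,3,2,1,3,3,4,4,4,6]
Final counters=[1,0,1,1,4,3,3,2,1,3,3,4,4,4,6] -> 14 nonzero

Answer: 14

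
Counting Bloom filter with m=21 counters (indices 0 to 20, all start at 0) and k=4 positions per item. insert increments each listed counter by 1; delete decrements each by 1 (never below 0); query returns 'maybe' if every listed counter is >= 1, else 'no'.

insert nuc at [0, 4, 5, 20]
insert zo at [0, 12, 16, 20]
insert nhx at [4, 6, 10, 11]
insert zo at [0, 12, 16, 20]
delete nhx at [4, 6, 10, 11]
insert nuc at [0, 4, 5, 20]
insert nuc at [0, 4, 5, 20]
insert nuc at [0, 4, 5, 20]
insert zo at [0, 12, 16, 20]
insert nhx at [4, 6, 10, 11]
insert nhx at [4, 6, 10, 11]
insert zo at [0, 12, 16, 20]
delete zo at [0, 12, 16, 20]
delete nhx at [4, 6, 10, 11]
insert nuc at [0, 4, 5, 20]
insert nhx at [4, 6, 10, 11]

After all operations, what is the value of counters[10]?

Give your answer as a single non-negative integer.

Answer: 2

Derivation:
Step 1: insert nuc at [0, 4, 5, 20] -> counters=[1,0,0,0,1,1,0,0,0,0,0,0,0,0,0,0,0,0,0,0,1]
Step 2: insert zo at [0, 12, 16, 20] -> counters=[2,0,0,0,1,1,0,0,0,0,0,0,1,0,0,0,1,0,0,0,2]
Step 3: insert nhx at [4, 6, 10, 11] -> counters=[2,0,0,0,2,1,1,0,0,0,1,1,1,0,0,0,1,0,0,0,2]
Step 4: insert zo at [0, 12, 16, 20] -> counters=[3,0,0,0,2,1,1,0,0,0,1,1,2,0,0,0,2,0,0,0,3]
Step 5: delete nhx at [4, 6, 10, 11] -> counters=[3,0,0,0,1,1,0,0,0,0,0,0,2,0,0,0,2,0,0,0,3]
Step 6: insert nuc at [0, 4, 5, 20] -> counters=[4,0,0,0,2,2,0,0,0,0,0,0,2,0,0,0,2,0,0,0,4]
Step 7: insert nuc at [0, 4, 5, 20] -> counters=[5,0,0,0,3,3,0,0,0,0,0,0,2,0,0,0,2,0,0,0,5]
Step 8: insert nuc at [0, 4, 5, 20] -> counters=[6,0,0,0,4,4,0,0,0,0,0,0,2,0,0,0,2,0,0,0,6]
Step 9: insert zo at [0, 12, 16, 20] -> counters=[7,0,0,0,4,4,0,0,0,0,0,0,3,0,0,0,3,0,0,0,7]
Step 10: insert nhx at [4, 6, 10, 11] -> counters=[7,0,0,0,5,4,1,0,0,0,1,1,3,0,0,0,3,0,0,0,7]
Step 11: insert nhx at [4, 6, 10, 11] -> counters=[7,0,0,0,6,4,2,0,0,0,2,2,3,0,0,0,3,0,0,0,7]
Step 12: insert zo at [0, 12, 16, 20] -> counters=[8,0,0,0,6,4,2,0,0,0,2,2,4,0,0,0,4,0,0,0,8]
Step 13: delete zo at [0, 12, 16, 20] -> counters=[7,0,0,0,6,4,2,0,0,0,2,2,3,0,0,0,3,0,0,0,7]
Step 14: delete nhx at [4, 6, 10, 11] -> counters=[7,0,0,0,5,4,1,0,0,0,1,1,3,0,0,0,3,0,0,0,7]
Step 15: insert nuc at [0, 4, 5, 20] -> counters=[8,0,0,0,6,5,1,0,0,0,1,1,3,0,0,0,3,0,0,0,8]
Step 16: insert nhx at [4, 6, 10, 11] -> counters=[8,0,0,0,7,5,2,0,0,0,2,2,3,0,0,0,3,0,0,0,8]
Final counters=[8,0,0,0,7,5,2,0,0,0,2,2,3,0,0,0,3,0,0,0,8] -> counters[10]=2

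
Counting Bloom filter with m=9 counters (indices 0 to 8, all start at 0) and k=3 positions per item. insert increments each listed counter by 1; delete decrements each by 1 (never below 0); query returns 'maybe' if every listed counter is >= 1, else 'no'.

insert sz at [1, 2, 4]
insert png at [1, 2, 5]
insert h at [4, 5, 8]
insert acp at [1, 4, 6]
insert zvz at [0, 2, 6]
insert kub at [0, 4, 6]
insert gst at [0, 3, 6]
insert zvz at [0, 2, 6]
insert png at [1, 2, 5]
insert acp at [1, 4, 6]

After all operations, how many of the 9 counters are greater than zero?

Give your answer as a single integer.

Step 1: insert sz at [1, 2, 4] -> counters=[0,1,1,0,1,0,0,0,0]
Step 2: insert png at [1, 2, 5] -> counters=[0,2,2,0,1,1,0,0,0]
Step 3: insert h at [4, 5, 8] -> counters=[0,2,2,0,2,2,0,0,1]
Step 4: insert acp at [1, 4, 6] -> counters=[0,3,2,0,3,2,1,0,1]
Step 5: insert zvz at [0, 2, 6] -> counters=[1,3,3,0,3,2,2,0,1]
Step 6: insert kub at [0, 4, 6] -> counters=[2,3,3,0,4,2,3,0,1]
Step 7: insert gst at [0, 3, 6] -> counters=[3,3,3,1,4,2,4,0,1]
Step 8: insert zvz at [0, 2, 6] -> counters=[4,3,4,1,4,2,5,0,1]
Step 9: insert png at [1, 2, 5] -> counters=[4,4,5,1,4,3,5,0,1]
Step 10: insert acp at [1, 4, 6] -> counters=[4,5,5,1,5,3,6,0,1]
Final counters=[4,5,5,1,5,3,6,0,1] -> 8 nonzero

Answer: 8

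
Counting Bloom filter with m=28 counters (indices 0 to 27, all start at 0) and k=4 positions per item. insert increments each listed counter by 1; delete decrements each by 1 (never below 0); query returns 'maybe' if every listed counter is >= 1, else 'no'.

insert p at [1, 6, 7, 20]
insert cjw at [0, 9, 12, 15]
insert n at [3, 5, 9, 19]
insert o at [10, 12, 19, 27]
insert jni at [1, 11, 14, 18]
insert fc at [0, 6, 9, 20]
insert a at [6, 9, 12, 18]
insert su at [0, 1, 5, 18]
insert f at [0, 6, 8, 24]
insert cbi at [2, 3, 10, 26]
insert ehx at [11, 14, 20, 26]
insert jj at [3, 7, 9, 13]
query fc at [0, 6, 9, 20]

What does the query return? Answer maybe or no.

Step 1: insert p at [1, 6, 7, 20] -> counters=[0,1,0,0,0,0,1,1,0,0,0,0,0,0,0,0,0,0,0,0,1,0,0,0,0,0,0,0]
Step 2: insert cjw at [0, 9, 12, 15] -> counters=[1,1,0,0,0,0,1,1,0,1,0,0,1,0,0,1,0,0,0,0,1,0,0,0,0,0,0,0]
Step 3: insert n at [3, 5, 9, 19] -> counters=[1,1,0,1,0,1,1,1,0,2,0,0,1,0,0,1,0,0,0,1,1,0,0,0,0,0,0,0]
Step 4: insert o at [10, 12, 19, 27] -> counters=[1,1,0,1,0,1,1,1,0,2,1,0,2,0,0,1,0,0,0,2,1,0,0,0,0,0,0,1]
Step 5: insert jni at [1, 11, 14, 18] -> counters=[1,2,0,1,0,1,1,1,0,2,1,1,2,0,1,1,0,0,1,2,1,0,0,0,0,0,0,1]
Step 6: insert fc at [0, 6, 9, 20] -> counters=[2,2,0,1,0,1,2,1,0,3,1,1,2,0,1,1,0,0,1,2,2,0,0,0,0,0,0,1]
Step 7: insert a at [6, 9, 12, 18] -> counters=[2,2,0,1,0,1,3,1,0,4,1,1,3,0,1,1,0,0,2,2,2,0,0,0,0,0,0,1]
Step 8: insert su at [0, 1, 5, 18] -> counters=[3,3,0,1,0,2,3,1,0,4,1,1,3,0,1,1,0,0,3,2,2,0,0,0,0,0,0,1]
Step 9: insert f at [0, 6, 8, 24] -> counters=[4,3,0,1,0,2,4,1,1,4,1,1,3,0,1,1,0,0,3,2,2,0,0,0,1,0,0,1]
Step 10: insert cbi at [2, 3, 10, 26] -> counters=[4,3,1,2,0,2,4,1,1,4,2,1,3,0,1,1,0,0,3,2,2,0,0,0,1,0,1,1]
Step 11: insert ehx at [11, 14, 20, 26] -> counters=[4,3,1,2,0,2,4,1,1,4,2,2,3,0,2,1,0,0,3,2,3,0,0,0,1,0,2,1]
Step 12: insert jj at [3, 7, 9, 13] -> counters=[4,3,1,3,0,2,4,2,1,5,2,2,3,1,2,1,0,0,3,2,3,0,0,0,1,0,2,1]
Query fc: check counters[0]=4 counters[6]=4 counters[9]=5 counters[20]=3 -> maybe

Answer: maybe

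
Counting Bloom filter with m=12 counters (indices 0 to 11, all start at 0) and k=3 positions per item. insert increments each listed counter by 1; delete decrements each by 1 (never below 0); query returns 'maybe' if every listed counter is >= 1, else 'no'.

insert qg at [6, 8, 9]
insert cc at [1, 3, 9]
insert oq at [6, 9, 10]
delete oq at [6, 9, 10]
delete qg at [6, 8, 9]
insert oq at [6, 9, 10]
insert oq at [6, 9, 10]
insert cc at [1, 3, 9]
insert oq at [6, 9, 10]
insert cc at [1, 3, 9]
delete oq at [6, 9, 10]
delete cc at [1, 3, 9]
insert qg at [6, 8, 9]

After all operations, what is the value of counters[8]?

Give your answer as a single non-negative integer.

Step 1: insert qg at [6, 8, 9] -> counters=[0,0,0,0,0,0,1,0,1,1,0,0]
Step 2: insert cc at [1, 3, 9] -> counters=[0,1,0,1,0,0,1,0,1,2,0,0]
Step 3: insert oq at [6, 9, 10] -> counters=[0,1,0,1,0,0,2,0,1,3,1,0]
Step 4: delete oq at [6, 9, 10] -> counters=[0,1,0,1,0,0,1,0,1,2,0,0]
Step 5: delete qg at [6, 8, 9] -> counters=[0,1,0,1,0,0,0,0,0,1,0,0]
Step 6: insert oq at [6, 9, 10] -> counters=[0,1,0,1,0,0,1,0,0,2,1,0]
Step 7: insert oq at [6, 9, 10] -> counters=[0,1,0,1,0,0,2,0,0,3,2,0]
Step 8: insert cc at [1, 3, 9] -> counters=[0,2,0,2,0,0,2,0,0,4,2,0]
Step 9: insert oq at [6, 9, 10] -> counters=[0,2,0,2,0,0,3,0,0,5,3,0]
Step 10: insert cc at [1, 3, 9] -> counters=[0,3,0,3,0,0,3,0,0,6,3,0]
Step 11: delete oq at [6, 9, 10] -> counters=[0,3,0,3,0,0,2,0,0,5,2,0]
Step 12: delete cc at [1, 3, 9] -> counters=[0,2,0,2,0,0,2,0,0,4,2,0]
Step 13: insert qg at [6, 8, 9] -> counters=[0,2,0,2,0,0,3,0,1,5,2,0]
Final counters=[0,2,0,2,0,0,3,0,1,5,2,0] -> counters[8]=1

Answer: 1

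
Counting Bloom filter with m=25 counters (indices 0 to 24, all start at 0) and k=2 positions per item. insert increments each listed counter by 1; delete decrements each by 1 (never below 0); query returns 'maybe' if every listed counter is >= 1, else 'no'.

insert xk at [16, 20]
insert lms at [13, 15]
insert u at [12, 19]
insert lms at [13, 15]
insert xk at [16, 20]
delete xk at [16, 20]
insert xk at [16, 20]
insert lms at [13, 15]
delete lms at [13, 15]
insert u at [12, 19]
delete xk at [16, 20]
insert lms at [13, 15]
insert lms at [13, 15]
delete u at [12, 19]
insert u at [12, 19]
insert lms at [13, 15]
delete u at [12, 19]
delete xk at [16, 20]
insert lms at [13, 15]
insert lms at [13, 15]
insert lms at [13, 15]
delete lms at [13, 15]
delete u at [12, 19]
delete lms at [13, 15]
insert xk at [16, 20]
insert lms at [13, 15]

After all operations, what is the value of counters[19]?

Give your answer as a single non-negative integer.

Step 1: insert xk at [16, 20] -> counters=[0,0,0,0,0,0,0,0,0,0,0,0,0,0,0,0,1,0,0,0,1,0,0,0,0]
Step 2: insert lms at [13, 15] -> counters=[0,0,0,0,0,0,0,0,0,0,0,0,0,1,0,1,1,0,0,0,1,0,0,0,0]
Step 3: insert u at [12, 19] -> counters=[0,0,0,0,0,0,0,0,0,0,0,0,1,1,0,1,1,0,0,1,1,0,0,0,0]
Step 4: insert lms at [13, 15] -> counters=[0,0,0,0,0,0,0,0,0,0,0,0,1,2,0,2,1,0,0,1,1,0,0,0,0]
Step 5: insert xk at [16, 20] -> counters=[0,0,0,0,0,0,0,0,0,0,0,0,1,2,0,2,2,0,0,1,2,0,0,0,0]
Step 6: delete xk at [16, 20] -> counters=[0,0,0,0,0,0,0,0,0,0,0,0,1,2,0,2,1,0,0,1,1,0,0,0,0]
Step 7: insert xk at [16, 20] -> counters=[0,0,0,0,0,0,0,0,0,0,0,0,1,2,0,2,2,0,0,1,2,0,0,0,0]
Step 8: insert lms at [13, 15] -> counters=[0,0,0,0,0,0,0,0,0,0,0,0,1,3,0,3,2,0,0,1,2,0,0,0,0]
Step 9: delete lms at [13, 15] -> counters=[0,0,0,0,0,0,0,0,0,0,0,0,1,2,0,2,2,0,0,1,2,0,0,0,0]
Step 10: insert u at [12, 19] -> counters=[0,0,0,0,0,0,0,0,0,0,0,0,2,2,0,2,2,0,0,2,2,0,0,0,0]
Step 11: delete xk at [16, 20] -> counters=[0,0,0,0,0,0,0,0,0,0,0,0,2,2,0,2,1,0,0,2,1,0,0,0,0]
Step 12: insert lms at [13, 15] -> counters=[0,0,0,0,0,0,0,0,0,0,0,0,2,3,0,3,1,0,0,2,1,0,0,0,0]
Step 13: insert lms at [13, 15] -> counters=[0,0,0,0,0,0,0,0,0,0,0,0,2,4,0,4,1,0,0,2,1,0,0,0,0]
Step 14: delete u at [12, 19] -> counters=[0,0,0,0,0,0,0,0,0,0,0,0,1,4,0,4,1,0,0,1,1,0,0,0,0]
Step 15: insert u at [12, 19] -> counters=[0,0,0,0,0,0,0,0,0,0,0,0,2,4,0,4,1,0,0,2,1,0,0,0,0]
Step 16: insert lms at [13, 15] -> counters=[0,0,0,0,0,0,0,0,0,0,0,0,2,5,0,5,1,0,0,2,1,0,0,0,0]
Step 17: delete u at [12, 19] -> counters=[0,0,0,0,0,0,0,0,0,0,0,0,1,5,0,5,1,0,0,1,1,0,0,0,0]
Step 18: delete xk at [16, 20] -> counters=[0,0,0,0,0,0,0,0,0,0,0,0,1,5,0,5,0,0,0,1,0,0,0,0,0]
Step 19: insert lms at [13, 15] -> counters=[0,0,0,0,0,0,0,0,0,0,0,0,1,6,0,6,0,0,0,1,0,0,0,0,0]
Step 20: insert lms at [13, 15] -> counters=[0,0,0,0,0,0,0,0,0,0,0,0,1,7,0,7,0,0,0,1,0,0,0,0,0]
Step 21: insert lms at [13, 15] -> counters=[0,0,0,0,0,0,0,0,0,0,0,0,1,8,0,8,0,0,0,1,0,0,0,0,0]
Step 22: delete lms at [13, 15] -> counters=[0,0,0,0,0,0,0,0,0,0,0,0,1,7,0,7,0,0,0,1,0,0,0,0,0]
Step 23: delete u at [12, 19] -> counters=[0,0,0,0,0,0,0,0,0,0,0,0,0,7,0,7,0,0,0,0,0,0,0,0,0]
Step 24: delete lms at [13, 15] -> counters=[0,0,0,0,0,0,0,0,0,0,0,0,0,6,0,6,0,0,0,0,0,0,0,0,0]
Step 25: insert xk at [16, 20] -> counters=[0,0,0,0,0,0,0,0,0,0,0,0,0,6,0,6,1,0,0,0,1,0,0,0,0]
Step 26: insert lms at [13, 15] -> counters=[0,0,0,0,0,0,0,0,0,0,0,0,0,7,0,7,1,0,0,0,1,0,0,0,0]
Final counters=[0,0,0,0,0,0,0,0,0,0,0,0,0,7,0,7,1,0,0,0,1,0,0,0,0] -> counters[19]=0

Answer: 0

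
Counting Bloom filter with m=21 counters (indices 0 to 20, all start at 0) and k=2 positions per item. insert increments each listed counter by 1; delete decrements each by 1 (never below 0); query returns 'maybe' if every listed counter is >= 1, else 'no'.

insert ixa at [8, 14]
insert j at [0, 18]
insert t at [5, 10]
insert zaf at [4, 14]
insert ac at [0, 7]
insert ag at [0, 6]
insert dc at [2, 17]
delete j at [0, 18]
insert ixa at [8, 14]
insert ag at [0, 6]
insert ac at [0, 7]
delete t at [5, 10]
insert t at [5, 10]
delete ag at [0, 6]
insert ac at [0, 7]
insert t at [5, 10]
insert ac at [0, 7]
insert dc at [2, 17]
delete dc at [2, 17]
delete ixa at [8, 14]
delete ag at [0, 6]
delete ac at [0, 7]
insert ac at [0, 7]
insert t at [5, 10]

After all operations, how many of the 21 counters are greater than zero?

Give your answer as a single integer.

Answer: 9

Derivation:
Step 1: insert ixa at [8, 14] -> counters=[0,0,0,0,0,0,0,0,1,0,0,0,0,0,1,0,0,0,0,0,0]
Step 2: insert j at [0, 18] -> counters=[1,0,0,0,0,0,0,0,1,0,0,0,0,0,1,0,0,0,1,0,0]
Step 3: insert t at [5, 10] -> counters=[1,0,0,0,0,1,0,0,1,0,1,0,0,0,1,0,0,0,1,0,0]
Step 4: insert zaf at [4, 14] -> counters=[1,0,0,0,1,1,0,0,1,0,1,0,0,0,2,0,0,0,1,0,0]
Step 5: insert ac at [0, 7] -> counters=[2,0,0,0,1,1,0,1,1,0,1,0,0,0,2,0,0,0,1,0,0]
Step 6: insert ag at [0, 6] -> counters=[3,0,0,0,1,1,1,1,1,0,1,0,0,0,2,0,0,0,1,0,0]
Step 7: insert dc at [2, 17] -> counters=[3,0,1,0,1,1,1,1,1,0,1,0,0,0,2,0,0,1,1,0,0]
Step 8: delete j at [0, 18] -> counters=[2,0,1,0,1,1,1,1,1,0,1,0,0,0,2,0,0,1,0,0,0]
Step 9: insert ixa at [8, 14] -> counters=[2,0,1,0,1,1,1,1,2,0,1,0,0,0,3,0,0,1,0,0,0]
Step 10: insert ag at [0, 6] -> counters=[3,0,1,0,1,1,2,1,2,0,1,0,0,0,3,0,0,1,0,0,0]
Step 11: insert ac at [0, 7] -> counters=[4,0,1,0,1,1,2,2,2,0,1,0,0,0,3,0,0,1,0,0,0]
Step 12: delete t at [5, 10] -> counters=[4,0,1,0,1,0,2,2,2,0,0,0,0,0,3,0,0,1,0,0,0]
Step 13: insert t at [5, 10] -> counters=[4,0,1,0,1,1,2,2,2,0,1,0,0,0,3,0,0,1,0,0,0]
Step 14: delete ag at [0, 6] -> counters=[3,0,1,0,1,1,1,2,2,0,1,0,0,0,3,0,0,1,0,0,0]
Step 15: insert ac at [0, 7] -> counters=[4,0,1,0,1,1,1,3,2,0,1,0,0,0,3,0,0,1,0,0,0]
Step 16: insert t at [5, 10] -> counters=[4,0,1,0,1,2,1,3,2,0,2,0,0,0,3,0,0,1,0,0,0]
Step 17: insert ac at [0, 7] -> counters=[5,0,1,0,1,2,1,4,2,0,2,0,0,0,3,0,0,1,0,0,0]
Step 18: insert dc at [2, 17] -> counters=[5,0,2,0,1,2,1,4,2,0,2,0,0,0,3,0,0,2,0,0,0]
Step 19: delete dc at [2, 17] -> counters=[5,0,1,0,1,2,1,4,2,0,2,0,0,0,3,0,0,1,0,0,0]
Step 20: delete ixa at [8, 14] -> counters=[5,0,1,0,1,2,1,4,1,0,2,0,0,0,2,0,0,1,0,0,0]
Step 21: delete ag at [0, 6] -> counters=[4,0,1,0,1,2,0,4,1,0,2,0,0,0,2,0,0,1,0,0,0]
Step 22: delete ac at [0, 7] -> counters=[3,0,1,0,1,2,0,3,1,0,2,0,0,0,2,0,0,1,0,0,0]
Step 23: insert ac at [0, 7] -> counters=[4,0,1,0,1,2,0,4,1,0,2,0,0,0,2,0,0,1,0,0,0]
Step 24: insert t at [5, 10] -> counters=[4,0,1,0,1,3,0,4,1,0,3,0,0,0,2,0,0,1,0,0,0]
Final counters=[4,0,1,0,1,3,0,4,1,0,3,0,0,0,2,0,0,1,0,0,0] -> 9 nonzero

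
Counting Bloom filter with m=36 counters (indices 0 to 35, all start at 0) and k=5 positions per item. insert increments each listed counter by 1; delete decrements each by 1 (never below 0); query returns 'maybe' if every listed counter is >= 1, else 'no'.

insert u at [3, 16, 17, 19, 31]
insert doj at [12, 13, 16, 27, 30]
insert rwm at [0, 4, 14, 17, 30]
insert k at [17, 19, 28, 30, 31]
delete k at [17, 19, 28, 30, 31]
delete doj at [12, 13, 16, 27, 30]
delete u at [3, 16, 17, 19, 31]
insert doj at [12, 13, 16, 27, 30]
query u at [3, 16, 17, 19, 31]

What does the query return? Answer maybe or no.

Answer: no

Derivation:
Step 1: insert u at [3, 16, 17, 19, 31] -> counters=[0,0,0,1,0,0,0,0,0,0,0,0,0,0,0,0,1,1,0,1,0,0,0,0,0,0,0,0,0,0,0,1,0,0,0,0]
Step 2: insert doj at [12, 13, 16, 27, 30] -> counters=[0,0,0,1,0,0,0,0,0,0,0,0,1,1,0,0,2,1,0,1,0,0,0,0,0,0,0,1,0,0,1,1,0,0,0,0]
Step 3: insert rwm at [0, 4, 14, 17, 30] -> counters=[1,0,0,1,1,0,0,0,0,0,0,0,1,1,1,0,2,2,0,1,0,0,0,0,0,0,0,1,0,0,2,1,0,0,0,0]
Step 4: insert k at [17, 19, 28, 30, 31] -> counters=[1,0,0,1,1,0,0,0,0,0,0,0,1,1,1,0,2,3,0,2,0,0,0,0,0,0,0,1,1,0,3,2,0,0,0,0]
Step 5: delete k at [17, 19, 28, 30, 31] -> counters=[1,0,0,1,1,0,0,0,0,0,0,0,1,1,1,0,2,2,0,1,0,0,0,0,0,0,0,1,0,0,2,1,0,0,0,0]
Step 6: delete doj at [12, 13, 16, 27, 30] -> counters=[1,0,0,1,1,0,0,0,0,0,0,0,0,0,1,0,1,2,0,1,0,0,0,0,0,0,0,0,0,0,1,1,0,0,0,0]
Step 7: delete u at [3, 16, 17, 19, 31] -> counters=[1,0,0,0,1,0,0,0,0,0,0,0,0,0,1,0,0,1,0,0,0,0,0,0,0,0,0,0,0,0,1,0,0,0,0,0]
Step 8: insert doj at [12, 13, 16, 27, 30] -> counters=[1,0,0,0,1,0,0,0,0,0,0,0,1,1,1,0,1,1,0,0,0,0,0,0,0,0,0,1,0,0,2,0,0,0,0,0]
Query u: check counters[3]=0 counters[16]=1 counters[17]=1 counters[19]=0 counters[31]=0 -> no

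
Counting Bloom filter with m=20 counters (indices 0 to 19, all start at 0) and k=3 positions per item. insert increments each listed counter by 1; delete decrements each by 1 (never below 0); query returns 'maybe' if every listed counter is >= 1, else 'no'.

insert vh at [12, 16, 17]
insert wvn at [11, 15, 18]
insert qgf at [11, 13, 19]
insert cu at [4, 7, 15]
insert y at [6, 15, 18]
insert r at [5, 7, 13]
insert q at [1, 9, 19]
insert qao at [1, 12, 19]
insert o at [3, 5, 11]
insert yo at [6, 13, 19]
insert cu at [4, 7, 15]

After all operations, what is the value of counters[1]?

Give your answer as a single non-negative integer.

Answer: 2

Derivation:
Step 1: insert vh at [12, 16, 17] -> counters=[0,0,0,0,0,0,0,0,0,0,0,0,1,0,0,0,1,1,0,0]
Step 2: insert wvn at [11, 15, 18] -> counters=[0,0,0,0,0,0,0,0,0,0,0,1,1,0,0,1,1,1,1,0]
Step 3: insert qgf at [11, 13, 19] -> counters=[0,0,0,0,0,0,0,0,0,0,0,2,1,1,0,1,1,1,1,1]
Step 4: insert cu at [4, 7, 15] -> counters=[0,0,0,0,1,0,0,1,0,0,0,2,1,1,0,2,1,1,1,1]
Step 5: insert y at [6, 15, 18] -> counters=[0,0,0,0,1,0,1,1,0,0,0,2,1,1,0,3,1,1,2,1]
Step 6: insert r at [5, 7, 13] -> counters=[0,0,0,0,1,1,1,2,0,0,0,2,1,2,0,3,1,1,2,1]
Step 7: insert q at [1, 9, 19] -> counters=[0,1,0,0,1,1,1,2,0,1,0,2,1,2,0,3,1,1,2,2]
Step 8: insert qao at [1, 12, 19] -> counters=[0,2,0,0,1,1,1,2,0,1,0,2,2,2,0,3,1,1,2,3]
Step 9: insert o at [3, 5, 11] -> counters=[0,2,0,1,1,2,1,2,0,1,0,3,2,2,0,3,1,1,2,3]
Step 10: insert yo at [6, 13, 19] -> counters=[0,2,0,1,1,2,2,2,0,1,0,3,2,3,0,3,1,1,2,4]
Step 11: insert cu at [4, 7, 15] -> counters=[0,2,0,1,2,2,2,3,0,1,0,3,2,3,0,4,1,1,2,4]
Final counters=[0,2,0,1,2,2,2,3,0,1,0,3,2,3,0,4,1,1,2,4] -> counters[1]=2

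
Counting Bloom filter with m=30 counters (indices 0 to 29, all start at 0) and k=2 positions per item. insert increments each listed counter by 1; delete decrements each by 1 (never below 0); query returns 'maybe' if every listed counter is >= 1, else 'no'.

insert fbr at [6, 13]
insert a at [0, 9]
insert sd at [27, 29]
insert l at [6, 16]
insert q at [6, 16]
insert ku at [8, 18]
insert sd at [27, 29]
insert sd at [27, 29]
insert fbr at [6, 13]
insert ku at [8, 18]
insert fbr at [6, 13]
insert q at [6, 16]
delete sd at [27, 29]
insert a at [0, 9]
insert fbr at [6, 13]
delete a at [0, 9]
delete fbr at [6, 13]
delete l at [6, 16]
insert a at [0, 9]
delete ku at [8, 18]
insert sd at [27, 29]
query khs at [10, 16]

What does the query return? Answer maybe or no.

Step 1: insert fbr at [6, 13] -> counters=[0,0,0,0,0,0,1,0,0,0,0,0,0,1,0,0,0,0,0,0,0,0,0,0,0,0,0,0,0,0]
Step 2: insert a at [0, 9] -> counters=[1,0,0,0,0,0,1,0,0,1,0,0,0,1,0,0,0,0,0,0,0,0,0,0,0,0,0,0,0,0]
Step 3: insert sd at [27, 29] -> counters=[1,0,0,0,0,0,1,0,0,1,0,0,0,1,0,0,0,0,0,0,0,0,0,0,0,0,0,1,0,1]
Step 4: insert l at [6, 16] -> counters=[1,0,0,0,0,0,2,0,0,1,0,0,0,1,0,0,1,0,0,0,0,0,0,0,0,0,0,1,0,1]
Step 5: insert q at [6, 16] -> counters=[1,0,0,0,0,0,3,0,0,1,0,0,0,1,0,0,2,0,0,0,0,0,0,0,0,0,0,1,0,1]
Step 6: insert ku at [8, 18] -> counters=[1,0,0,0,0,0,3,0,1,1,0,0,0,1,0,0,2,0,1,0,0,0,0,0,0,0,0,1,0,1]
Step 7: insert sd at [27, 29] -> counters=[1,0,0,0,0,0,3,0,1,1,0,0,0,1,0,0,2,0,1,0,0,0,0,0,0,0,0,2,0,2]
Step 8: insert sd at [27, 29] -> counters=[1,0,0,0,0,0,3,0,1,1,0,0,0,1,0,0,2,0,1,0,0,0,0,0,0,0,0,3,0,3]
Step 9: insert fbr at [6, 13] -> counters=[1,0,0,0,0,0,4,0,1,1,0,0,0,2,0,0,2,0,1,0,0,0,0,0,0,0,0,3,0,3]
Step 10: insert ku at [8, 18] -> counters=[1,0,0,0,0,0,4,0,2,1,0,0,0,2,0,0,2,0,2,0,0,0,0,0,0,0,0,3,0,3]
Step 11: insert fbr at [6, 13] -> counters=[1,0,0,0,0,0,5,0,2,1,0,0,0,3,0,0,2,0,2,0,0,0,0,0,0,0,0,3,0,3]
Step 12: insert q at [6, 16] -> counters=[1,0,0,0,0,0,6,0,2,1,0,0,0,3,0,0,3,0,2,0,0,0,0,0,0,0,0,3,0,3]
Step 13: delete sd at [27, 29] -> counters=[1,0,0,0,0,0,6,0,2,1,0,0,0,3,0,0,3,0,2,0,0,0,0,0,0,0,0,2,0,2]
Step 14: insert a at [0, 9] -> counters=[2,0,0,0,0,0,6,0,2,2,0,0,0,3,0,0,3,0,2,0,0,0,0,0,0,0,0,2,0,2]
Step 15: insert fbr at [6, 13] -> counters=[2,0,0,0,0,0,7,0,2,2,0,0,0,4,0,0,3,0,2,0,0,0,0,0,0,0,0,2,0,2]
Step 16: delete a at [0, 9] -> counters=[1,0,0,0,0,0,7,0,2,1,0,0,0,4,0,0,3,0,2,0,0,0,0,0,0,0,0,2,0,2]
Step 17: delete fbr at [6, 13] -> counters=[1,0,0,0,0,0,6,0,2,1,0,0,0,3,0,0,3,0,2,0,0,0,0,0,0,0,0,2,0,2]
Step 18: delete l at [6, 16] -> counters=[1,0,0,0,0,0,5,0,2,1,0,0,0,3,0,0,2,0,2,0,0,0,0,0,0,0,0,2,0,2]
Step 19: insert a at [0, 9] -> counters=[2,0,0,0,0,0,5,0,2,2,0,0,0,3,0,0,2,0,2,0,0,0,0,0,0,0,0,2,0,2]
Step 20: delete ku at [8, 18] -> counters=[2,0,0,0,0,0,5,0,1,2,0,0,0,3,0,0,2,0,1,0,0,0,0,0,0,0,0,2,0,2]
Step 21: insert sd at [27, 29] -> counters=[2,0,0,0,0,0,5,0,1,2,0,0,0,3,0,0,2,0,1,0,0,0,0,0,0,0,0,3,0,3]
Query khs: check counters[10]=0 counters[16]=2 -> no

Answer: no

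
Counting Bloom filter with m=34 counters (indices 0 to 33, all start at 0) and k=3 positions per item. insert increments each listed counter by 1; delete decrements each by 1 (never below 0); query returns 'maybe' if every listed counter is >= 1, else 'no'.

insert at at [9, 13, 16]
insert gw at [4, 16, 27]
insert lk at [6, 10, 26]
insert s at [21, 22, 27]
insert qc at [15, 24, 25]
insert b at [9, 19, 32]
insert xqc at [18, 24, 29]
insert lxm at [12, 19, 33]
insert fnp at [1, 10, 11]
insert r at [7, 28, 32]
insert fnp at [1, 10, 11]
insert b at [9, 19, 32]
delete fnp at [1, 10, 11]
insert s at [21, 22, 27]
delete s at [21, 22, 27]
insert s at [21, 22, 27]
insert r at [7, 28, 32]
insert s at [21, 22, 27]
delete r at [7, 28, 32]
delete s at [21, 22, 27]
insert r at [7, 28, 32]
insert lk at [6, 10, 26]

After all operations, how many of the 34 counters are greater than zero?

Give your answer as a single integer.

Step 1: insert at at [9, 13, 16] -> counters=[0,0,0,0,0,0,0,0,0,1,0,0,0,1,0,0,1,0,0,0,0,0,0,0,0,0,0,0,0,0,0,0,0,0]
Step 2: insert gw at [4, 16, 27] -> counters=[0,0,0,0,1,0,0,0,0,1,0,0,0,1,0,0,2,0,0,0,0,0,0,0,0,0,0,1,0,0,0,0,0,0]
Step 3: insert lk at [6, 10, 26] -> counters=[0,0,0,0,1,0,1,0,0,1,1,0,0,1,0,0,2,0,0,0,0,0,0,0,0,0,1,1,0,0,0,0,0,0]
Step 4: insert s at [21, 22, 27] -> counters=[0,0,0,0,1,0,1,0,0,1,1,0,0,1,0,0,2,0,0,0,0,1,1,0,0,0,1,2,0,0,0,0,0,0]
Step 5: insert qc at [15, 24, 25] -> counters=[0,0,0,0,1,0,1,0,0,1,1,0,0,1,0,1,2,0,0,0,0,1,1,0,1,1,1,2,0,0,0,0,0,0]
Step 6: insert b at [9, 19, 32] -> counters=[0,0,0,0,1,0,1,0,0,2,1,0,0,1,0,1,2,0,0,1,0,1,1,0,1,1,1,2,0,0,0,0,1,0]
Step 7: insert xqc at [18, 24, 29] -> counters=[0,0,0,0,1,0,1,0,0,2,1,0,0,1,0,1,2,0,1,1,0,1,1,0,2,1,1,2,0,1,0,0,1,0]
Step 8: insert lxm at [12, 19, 33] -> counters=[0,0,0,0,1,0,1,0,0,2,1,0,1,1,0,1,2,0,1,2,0,1,1,0,2,1,1,2,0,1,0,0,1,1]
Step 9: insert fnp at [1, 10, 11] -> counters=[0,1,0,0,1,0,1,0,0,2,2,1,1,1,0,1,2,0,1,2,0,1,1,0,2,1,1,2,0,1,0,0,1,1]
Step 10: insert r at [7, 28, 32] -> counters=[0,1,0,0,1,0,1,1,0,2,2,1,1,1,0,1,2,0,1,2,0,1,1,0,2,1,1,2,1,1,0,0,2,1]
Step 11: insert fnp at [1, 10, 11] -> counters=[0,2,0,0,1,0,1,1,0,2,3,2,1,1,0,1,2,0,1,2,0,1,1,0,2,1,1,2,1,1,0,0,2,1]
Step 12: insert b at [9, 19, 32] -> counters=[0,2,0,0,1,0,1,1,0,3,3,2,1,1,0,1,2,0,1,3,0,1,1,0,2,1,1,2,1,1,0,0,3,1]
Step 13: delete fnp at [1, 10, 11] -> counters=[0,1,0,0,1,0,1,1,0,3,2,1,1,1,0,1,2,0,1,3,0,1,1,0,2,1,1,2,1,1,0,0,3,1]
Step 14: insert s at [21, 22, 27] -> counters=[0,1,0,0,1,0,1,1,0,3,2,1,1,1,0,1,2,0,1,3,0,2,2,0,2,1,1,3,1,1,0,0,3,1]
Step 15: delete s at [21, 22, 27] -> counters=[0,1,0,0,1,0,1,1,0,3,2,1,1,1,0,1,2,0,1,3,0,1,1,0,2,1,1,2,1,1,0,0,3,1]
Step 16: insert s at [21, 22, 27] -> counters=[0,1,0,0,1,0,1,1,0,3,2,1,1,1,0,1,2,0,1,3,0,2,2,0,2,1,1,3,1,1,0,0,3,1]
Step 17: insert r at [7, 28, 32] -> counters=[0,1,0,0,1,0,1,2,0,3,2,1,1,1,0,1,2,0,1,3,0,2,2,0,2,1,1,3,2,1,0,0,4,1]
Step 18: insert s at [21, 22, 27] -> counters=[0,1,0,0,1,0,1,2,0,3,2,1,1,1,0,1,2,0,1,3,0,3,3,0,2,1,1,4,2,1,0,0,4,1]
Step 19: delete r at [7, 28, 32] -> counters=[0,1,0,0,1,0,1,1,0,3,2,1,1,1,0,1,2,0,1,3,0,3,3,0,2,1,1,4,1,1,0,0,3,1]
Step 20: delete s at [21, 22, 27] -> counters=[0,1,0,0,1,0,1,1,0,3,2,1,1,1,0,1,2,0,1,3,0,2,2,0,2,1,1,3,1,1,0,0,3,1]
Step 21: insert r at [7, 28, 32] -> counters=[0,1,0,0,1,0,1,2,0,3,2,1,1,1,0,1,2,0,1,3,0,2,2,0,2,1,1,3,2,1,0,0,4,1]
Step 22: insert lk at [6, 10, 26] -> counters=[0,1,0,0,1,0,2,2,0,3,3,1,1,1,0,1,2,0,1,3,0,2,2,0,2,1,2,3,2,1,0,0,4,1]
Final counters=[0,1,0,0,1,0,2,2,0,3,3,1,1,1,0,1,2,0,1,3,0,2,2,0,2,1,2,3,2,1,0,0,4,1] -> 23 nonzero

Answer: 23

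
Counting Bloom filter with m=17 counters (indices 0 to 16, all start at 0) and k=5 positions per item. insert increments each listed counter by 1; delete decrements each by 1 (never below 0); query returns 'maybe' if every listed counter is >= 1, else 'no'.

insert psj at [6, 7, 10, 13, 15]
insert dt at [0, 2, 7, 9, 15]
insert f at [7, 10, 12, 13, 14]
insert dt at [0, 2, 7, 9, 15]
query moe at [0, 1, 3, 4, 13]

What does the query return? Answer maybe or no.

Step 1: insert psj at [6, 7, 10, 13, 15] -> counters=[0,0,0,0,0,0,1,1,0,0,1,0,0,1,0,1,0]
Step 2: insert dt at [0, 2, 7, 9, 15] -> counters=[1,0,1,0,0,0,1,2,0,1,1,0,0,1,0,2,0]
Step 3: insert f at [7, 10, 12, 13, 14] -> counters=[1,0,1,0,0,0,1,3,0,1,2,0,1,2,1,2,0]
Step 4: insert dt at [0, 2, 7, 9, 15] -> counters=[2,0,2,0,0,0,1,4,0,2,2,0,1,2,1,3,0]
Query moe: check counters[0]=2 counters[1]=0 counters[3]=0 counters[4]=0 counters[13]=2 -> no

Answer: no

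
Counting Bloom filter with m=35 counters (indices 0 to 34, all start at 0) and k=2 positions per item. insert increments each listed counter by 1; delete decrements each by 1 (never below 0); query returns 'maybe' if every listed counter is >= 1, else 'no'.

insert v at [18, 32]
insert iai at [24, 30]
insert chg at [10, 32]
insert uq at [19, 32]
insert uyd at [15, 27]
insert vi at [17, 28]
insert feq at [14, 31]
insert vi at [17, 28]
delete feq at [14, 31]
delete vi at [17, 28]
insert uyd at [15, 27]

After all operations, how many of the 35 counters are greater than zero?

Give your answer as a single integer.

Step 1: insert v at [18, 32] -> counters=[0,0,0,0,0,0,0,0,0,0,0,0,0,0,0,0,0,0,1,0,0,0,0,0,0,0,0,0,0,0,0,0,1,0,0]
Step 2: insert iai at [24, 30] -> counters=[0,0,0,0,0,0,0,0,0,0,0,0,0,0,0,0,0,0,1,0,0,0,0,0,1,0,0,0,0,0,1,0,1,0,0]
Step 3: insert chg at [10, 32] -> counters=[0,0,0,0,0,0,0,0,0,0,1,0,0,0,0,0,0,0,1,0,0,0,0,0,1,0,0,0,0,0,1,0,2,0,0]
Step 4: insert uq at [19, 32] -> counters=[0,0,0,0,0,0,0,0,0,0,1,0,0,0,0,0,0,0,1,1,0,0,0,0,1,0,0,0,0,0,1,0,3,0,0]
Step 5: insert uyd at [15, 27] -> counters=[0,0,0,0,0,0,0,0,0,0,1,0,0,0,0,1,0,0,1,1,0,0,0,0,1,0,0,1,0,0,1,0,3,0,0]
Step 6: insert vi at [17, 28] -> counters=[0,0,0,0,0,0,0,0,0,0,1,0,0,0,0,1,0,1,1,1,0,0,0,0,1,0,0,1,1,0,1,0,3,0,0]
Step 7: insert feq at [14, 31] -> counters=[0,0,0,0,0,0,0,0,0,0,1,0,0,0,1,1,0,1,1,1,0,0,0,0,1,0,0,1,1,0,1,1,3,0,0]
Step 8: insert vi at [17, 28] -> counters=[0,0,0,0,0,0,0,0,0,0,1,0,0,0,1,1,0,2,1,1,0,0,0,0,1,0,0,1,2,0,1,1,3,0,0]
Step 9: delete feq at [14, 31] -> counters=[0,0,0,0,0,0,0,0,0,0,1,0,0,0,0,1,0,2,1,1,0,0,0,0,1,0,0,1,2,0,1,0,3,0,0]
Step 10: delete vi at [17, 28] -> counters=[0,0,0,0,0,0,0,0,0,0,1,0,0,0,0,1,0,1,1,1,0,0,0,0,1,0,0,1,1,0,1,0,3,0,0]
Step 11: insert uyd at [15, 27] -> counters=[0,0,0,0,0,0,0,0,0,0,1,0,0,0,0,2,0,1,1,1,0,0,0,0,1,0,0,2,1,0,1,0,3,0,0]
Final counters=[0,0,0,0,0,0,0,0,0,0,1,0,0,0,0,2,0,1,1,1,0,0,0,0,1,0,0,2,1,0,1,0,3,0,0] -> 10 nonzero

Answer: 10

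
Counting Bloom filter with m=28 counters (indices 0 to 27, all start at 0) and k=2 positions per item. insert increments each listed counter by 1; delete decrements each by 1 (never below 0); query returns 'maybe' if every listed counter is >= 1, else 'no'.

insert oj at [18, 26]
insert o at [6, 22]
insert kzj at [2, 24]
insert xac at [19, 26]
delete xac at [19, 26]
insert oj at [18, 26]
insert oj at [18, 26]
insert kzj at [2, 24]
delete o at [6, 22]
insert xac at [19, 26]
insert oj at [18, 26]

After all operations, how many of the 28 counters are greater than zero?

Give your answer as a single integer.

Answer: 5

Derivation:
Step 1: insert oj at [18, 26] -> counters=[0,0,0,0,0,0,0,0,0,0,0,0,0,0,0,0,0,0,1,0,0,0,0,0,0,0,1,0]
Step 2: insert o at [6, 22] -> counters=[0,0,0,0,0,0,1,0,0,0,0,0,0,0,0,0,0,0,1,0,0,0,1,0,0,0,1,0]
Step 3: insert kzj at [2, 24] -> counters=[0,0,1,0,0,0,1,0,0,0,0,0,0,0,0,0,0,0,1,0,0,0,1,0,1,0,1,0]
Step 4: insert xac at [19, 26] -> counters=[0,0,1,0,0,0,1,0,0,0,0,0,0,0,0,0,0,0,1,1,0,0,1,0,1,0,2,0]
Step 5: delete xac at [19, 26] -> counters=[0,0,1,0,0,0,1,0,0,0,0,0,0,0,0,0,0,0,1,0,0,0,1,0,1,0,1,0]
Step 6: insert oj at [18, 26] -> counters=[0,0,1,0,0,0,1,0,0,0,0,0,0,0,0,0,0,0,2,0,0,0,1,0,1,0,2,0]
Step 7: insert oj at [18, 26] -> counters=[0,0,1,0,0,0,1,0,0,0,0,0,0,0,0,0,0,0,3,0,0,0,1,0,1,0,3,0]
Step 8: insert kzj at [2, 24] -> counters=[0,0,2,0,0,0,1,0,0,0,0,0,0,0,0,0,0,0,3,0,0,0,1,0,2,0,3,0]
Step 9: delete o at [6, 22] -> counters=[0,0,2,0,0,0,0,0,0,0,0,0,0,0,0,0,0,0,3,0,0,0,0,0,2,0,3,0]
Step 10: insert xac at [19, 26] -> counters=[0,0,2,0,0,0,0,0,0,0,0,0,0,0,0,0,0,0,3,1,0,0,0,0,2,0,4,0]
Step 11: insert oj at [18, 26] -> counters=[0,0,2,0,0,0,0,0,0,0,0,0,0,0,0,0,0,0,4,1,0,0,0,0,2,0,5,0]
Final counters=[0,0,2,0,0,0,0,0,0,0,0,0,0,0,0,0,0,0,4,1,0,0,0,0,2,0,5,0] -> 5 nonzero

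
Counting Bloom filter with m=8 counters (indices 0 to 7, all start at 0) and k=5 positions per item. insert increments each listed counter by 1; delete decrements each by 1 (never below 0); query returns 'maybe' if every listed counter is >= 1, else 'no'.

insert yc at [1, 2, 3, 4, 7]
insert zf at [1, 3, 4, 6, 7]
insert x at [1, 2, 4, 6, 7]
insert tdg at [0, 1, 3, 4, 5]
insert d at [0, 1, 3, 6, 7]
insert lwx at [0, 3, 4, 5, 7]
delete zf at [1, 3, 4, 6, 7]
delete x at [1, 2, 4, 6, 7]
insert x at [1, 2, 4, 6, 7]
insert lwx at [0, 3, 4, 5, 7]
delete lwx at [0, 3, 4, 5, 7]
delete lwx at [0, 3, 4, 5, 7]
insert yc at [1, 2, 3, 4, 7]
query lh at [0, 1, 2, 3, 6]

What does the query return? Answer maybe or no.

Answer: maybe

Derivation:
Step 1: insert yc at [1, 2, 3, 4, 7] -> counters=[0,1,1,1,1,0,0,1]
Step 2: insert zf at [1, 3, 4, 6, 7] -> counters=[0,2,1,2,2,0,1,2]
Step 3: insert x at [1, 2, 4, 6, 7] -> counters=[0,3,2,2,3,0,2,3]
Step 4: insert tdg at [0, 1, 3, 4, 5] -> counters=[1,4,2,3,4,1,2,3]
Step 5: insert d at [0, 1, 3, 6, 7] -> counters=[2,5,2,4,4,1,3,4]
Step 6: insert lwx at [0, 3, 4, 5, 7] -> counters=[3,5,2,5,5,2,3,5]
Step 7: delete zf at [1, 3, 4, 6, 7] -> counters=[3,4,2,4,4,2,2,4]
Step 8: delete x at [1, 2, 4, 6, 7] -> counters=[3,3,1,4,3,2,1,3]
Step 9: insert x at [1, 2, 4, 6, 7] -> counters=[3,4,2,4,4,2,2,4]
Step 10: insert lwx at [0, 3, 4, 5, 7] -> counters=[4,4,2,5,5,3,2,5]
Step 11: delete lwx at [0, 3, 4, 5, 7] -> counters=[3,4,2,4,4,2,2,4]
Step 12: delete lwx at [0, 3, 4, 5, 7] -> counters=[2,4,2,3,3,1,2,3]
Step 13: insert yc at [1, 2, 3, 4, 7] -> counters=[2,5,3,4,4,1,2,4]
Query lh: check counters[0]=2 counters[1]=5 counters[2]=3 counters[3]=4 counters[6]=2 -> maybe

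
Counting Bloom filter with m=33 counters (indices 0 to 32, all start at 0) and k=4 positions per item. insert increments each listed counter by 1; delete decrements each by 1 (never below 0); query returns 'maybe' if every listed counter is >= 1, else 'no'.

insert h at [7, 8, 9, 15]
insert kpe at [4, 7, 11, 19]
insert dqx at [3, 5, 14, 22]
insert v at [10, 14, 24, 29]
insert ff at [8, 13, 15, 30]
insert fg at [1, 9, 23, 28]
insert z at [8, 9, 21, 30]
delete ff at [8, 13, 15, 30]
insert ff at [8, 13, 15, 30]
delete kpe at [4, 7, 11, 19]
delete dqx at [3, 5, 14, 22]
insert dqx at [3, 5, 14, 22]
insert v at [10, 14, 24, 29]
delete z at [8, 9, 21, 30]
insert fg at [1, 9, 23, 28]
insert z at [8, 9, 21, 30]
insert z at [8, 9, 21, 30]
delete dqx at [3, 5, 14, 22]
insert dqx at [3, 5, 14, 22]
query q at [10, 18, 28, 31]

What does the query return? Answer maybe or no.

Answer: no

Derivation:
Step 1: insert h at [7, 8, 9, 15] -> counters=[0,0,0,0,0,0,0,1,1,1,0,0,0,0,0,1,0,0,0,0,0,0,0,0,0,0,0,0,0,0,0,0,0]
Step 2: insert kpe at [4, 7, 11, 19] -> counters=[0,0,0,0,1,0,0,2,1,1,0,1,0,0,0,1,0,0,0,1,0,0,0,0,0,0,0,0,0,0,0,0,0]
Step 3: insert dqx at [3, 5, 14, 22] -> counters=[0,0,0,1,1,1,0,2,1,1,0,1,0,0,1,1,0,0,0,1,0,0,1,0,0,0,0,0,0,0,0,0,0]
Step 4: insert v at [10, 14, 24, 29] -> counters=[0,0,0,1,1,1,0,2,1,1,1,1,0,0,2,1,0,0,0,1,0,0,1,0,1,0,0,0,0,1,0,0,0]
Step 5: insert ff at [8, 13, 15, 30] -> counters=[0,0,0,1,1,1,0,2,2,1,1,1,0,1,2,2,0,0,0,1,0,0,1,0,1,0,0,0,0,1,1,0,0]
Step 6: insert fg at [1, 9, 23, 28] -> counters=[0,1,0,1,1,1,0,2,2,2,1,1,0,1,2,2,0,0,0,1,0,0,1,1,1,0,0,0,1,1,1,0,0]
Step 7: insert z at [8, 9, 21, 30] -> counters=[0,1,0,1,1,1,0,2,3,3,1,1,0,1,2,2,0,0,0,1,0,1,1,1,1,0,0,0,1,1,2,0,0]
Step 8: delete ff at [8, 13, 15, 30] -> counters=[0,1,0,1,1,1,0,2,2,3,1,1,0,0,2,1,0,0,0,1,0,1,1,1,1,0,0,0,1,1,1,0,0]
Step 9: insert ff at [8, 13, 15, 30] -> counters=[0,1,0,1,1,1,0,2,3,3,1,1,0,1,2,2,0,0,0,1,0,1,1,1,1,0,0,0,1,1,2,0,0]
Step 10: delete kpe at [4, 7, 11, 19] -> counters=[0,1,0,1,0,1,0,1,3,3,1,0,0,1,2,2,0,0,0,0,0,1,1,1,1,0,0,0,1,1,2,0,0]
Step 11: delete dqx at [3, 5, 14, 22] -> counters=[0,1,0,0,0,0,0,1,3,3,1,0,0,1,1,2,0,0,0,0,0,1,0,1,1,0,0,0,1,1,2,0,0]
Step 12: insert dqx at [3, 5, 14, 22] -> counters=[0,1,0,1,0,1,0,1,3,3,1,0,0,1,2,2,0,0,0,0,0,1,1,1,1,0,0,0,1,1,2,0,0]
Step 13: insert v at [10, 14, 24, 29] -> counters=[0,1,0,1,0,1,0,1,3,3,2,0,0,1,3,2,0,0,0,0,0,1,1,1,2,0,0,0,1,2,2,0,0]
Step 14: delete z at [8, 9, 21, 30] -> counters=[0,1,0,1,0,1,0,1,2,2,2,0,0,1,3,2,0,0,0,0,0,0,1,1,2,0,0,0,1,2,1,0,0]
Step 15: insert fg at [1, 9, 23, 28] -> counters=[0,2,0,1,0,1,0,1,2,3,2,0,0,1,3,2,0,0,0,0,0,0,1,2,2,0,0,0,2,2,1,0,0]
Step 16: insert z at [8, 9, 21, 30] -> counters=[0,2,0,1,0,1,0,1,3,4,2,0,0,1,3,2,0,0,0,0,0,1,1,2,2,0,0,0,2,2,2,0,0]
Step 17: insert z at [8, 9, 21, 30] -> counters=[0,2,0,1,0,1,0,1,4,5,2,0,0,1,3,2,0,0,0,0,0,2,1,2,2,0,0,0,2,2,3,0,0]
Step 18: delete dqx at [3, 5, 14, 22] -> counters=[0,2,0,0,0,0,0,1,4,5,2,0,0,1,2,2,0,0,0,0,0,2,0,2,2,0,0,0,2,2,3,0,0]
Step 19: insert dqx at [3, 5, 14, 22] -> counters=[0,2,0,1,0,1,0,1,4,5,2,0,0,1,3,2,0,0,0,0,0,2,1,2,2,0,0,0,2,2,3,0,0]
Query q: check counters[10]=2 counters[18]=0 counters[28]=2 counters[31]=0 -> no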